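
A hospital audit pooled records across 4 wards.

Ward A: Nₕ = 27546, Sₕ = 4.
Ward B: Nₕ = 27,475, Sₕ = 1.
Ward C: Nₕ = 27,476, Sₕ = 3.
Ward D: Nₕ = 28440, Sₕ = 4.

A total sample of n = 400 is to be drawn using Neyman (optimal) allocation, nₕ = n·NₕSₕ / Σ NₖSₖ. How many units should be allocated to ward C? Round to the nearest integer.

A: NₕSₕ = 27546·4 = 110184
B: NₕSₕ = 27475·1 = 27475
C: NₕSₕ = 27476·3 = 82428
D: NₕSₕ = 28440·4 = 113760
Σ NₕSₕ = 333847.
n_C = 400·82428/333847 = 98.761... → 99.

99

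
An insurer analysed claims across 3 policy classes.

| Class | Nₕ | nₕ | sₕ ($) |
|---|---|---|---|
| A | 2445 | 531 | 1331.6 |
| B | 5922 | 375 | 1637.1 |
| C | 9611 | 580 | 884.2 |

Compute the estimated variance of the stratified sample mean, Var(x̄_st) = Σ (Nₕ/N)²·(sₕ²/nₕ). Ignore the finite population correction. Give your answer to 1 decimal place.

N = 17978; Wₕ = Nₕ/N.
class A: (2445/17978)²·1331.6²/531 = 61.7629
class B: (5922/17978)²·1637.1²/375 = 775.4846
class C: (9611/17978)²·884.2²/580 = 385.2365
Sum = 1222.4841 → 1222.5.

1222.5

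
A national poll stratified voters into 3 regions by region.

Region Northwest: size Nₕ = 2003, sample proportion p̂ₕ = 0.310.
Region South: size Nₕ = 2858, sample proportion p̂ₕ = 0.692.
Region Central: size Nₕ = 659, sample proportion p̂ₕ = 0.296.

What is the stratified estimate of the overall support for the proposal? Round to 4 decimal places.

N = 2003 + 2858 + 659 = 5520.
Overall proportion = Σ (Nₕ/N)·p̂ₕ.
Σ Nₕp̂ₕ = 620.93 + 1977.736 + 195.064 = 2793.73.
2793.73 / 5520 = 0.506111... → 0.5061.

0.5061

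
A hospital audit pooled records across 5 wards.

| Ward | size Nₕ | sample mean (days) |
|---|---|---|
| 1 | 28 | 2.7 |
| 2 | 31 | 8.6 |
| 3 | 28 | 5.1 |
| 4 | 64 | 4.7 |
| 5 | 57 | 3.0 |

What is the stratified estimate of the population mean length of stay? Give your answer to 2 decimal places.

N = 208; weights Wₕ = Nₕ/N = (0.1346, 0.1490, 0.1346, 0.3077, 0.2740).
x̄_st = Σ Wₕ·x̄ₕ = 0.1346·2.7 + 0.1490·8.6 + 0.1346·5.1 + 0.3077·4.7 + 0.2740·3.0 ≈ 4.6
→ 4.60.

4.60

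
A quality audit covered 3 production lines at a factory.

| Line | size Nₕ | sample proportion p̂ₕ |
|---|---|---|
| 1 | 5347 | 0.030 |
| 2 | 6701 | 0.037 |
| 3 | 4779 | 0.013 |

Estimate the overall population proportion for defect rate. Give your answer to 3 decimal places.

0.028

Wₕ = Nₕ/N with N = 16827: 0.3178, 0.3982, 0.2840.
p̂_st = 0.3178·0.030 + 0.3982·0.037 + 0.2840·0.013 ≈ 0.02796... → 0.028.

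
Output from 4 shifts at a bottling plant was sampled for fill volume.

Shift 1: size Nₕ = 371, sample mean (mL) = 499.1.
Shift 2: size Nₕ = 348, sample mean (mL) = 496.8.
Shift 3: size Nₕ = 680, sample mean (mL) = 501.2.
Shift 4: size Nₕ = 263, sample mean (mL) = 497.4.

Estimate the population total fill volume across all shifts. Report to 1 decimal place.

1: 371·499.1 = 185166.1
2: 348·496.8 = 172886.4
3: 680·501.2 = 340816
4: 263·497.4 = 130816.2
τ̂ = Σ Nₕx̄ₕ = 829684.7.

829684.7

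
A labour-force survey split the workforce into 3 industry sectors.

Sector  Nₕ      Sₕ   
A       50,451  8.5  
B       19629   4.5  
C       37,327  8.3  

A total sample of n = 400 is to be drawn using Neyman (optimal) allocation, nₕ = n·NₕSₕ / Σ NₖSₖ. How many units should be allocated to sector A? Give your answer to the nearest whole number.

A: NₕSₕ = 50451·8.5 = 428833.5
B: NₕSₕ = 19629·4.5 = 88330.5
C: NₕSₕ = 37327·8.3 = 309814.1
Σ NₕSₕ = 826978.1.
n_A = 400·428833.5/826978.1 = 207.422... → 207.

207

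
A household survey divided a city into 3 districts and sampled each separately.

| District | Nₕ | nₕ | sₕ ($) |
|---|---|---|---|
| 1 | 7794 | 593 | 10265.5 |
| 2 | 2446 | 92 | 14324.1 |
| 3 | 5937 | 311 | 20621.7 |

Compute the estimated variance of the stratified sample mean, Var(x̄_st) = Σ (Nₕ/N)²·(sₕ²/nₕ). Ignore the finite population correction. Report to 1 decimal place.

276411.4

N = 16177; Wₕ = Nₕ/N.
district 1: (7794/16177)²·10265.5²/593 = 41250.6079
district 2: (2446/16177)²·14324.1²/92 = 50987.5091
district 3: (5937/16177)²·20621.7²/311 = 184173.2988
Sum = 276411.4158 → 276411.4.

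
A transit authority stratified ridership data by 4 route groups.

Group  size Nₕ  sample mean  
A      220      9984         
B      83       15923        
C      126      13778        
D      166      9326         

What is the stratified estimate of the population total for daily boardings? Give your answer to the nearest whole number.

Population total = Σ Nₕ·x̄ₕ (each stratum's size times its mean).
220·9984 + 83·15923 + 126·13778 + 166·9326 = 2196480 + 1321609 + 1736028 + 1548116 = 6802233.

6802233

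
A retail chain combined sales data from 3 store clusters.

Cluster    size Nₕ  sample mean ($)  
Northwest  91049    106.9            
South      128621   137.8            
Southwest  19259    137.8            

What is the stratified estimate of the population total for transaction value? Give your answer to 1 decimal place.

Population total = Σ Nₕ·x̄ₕ (each stratum's size times its mean).
91049·106.9 + 128621·137.8 + 19259·137.8 = 9733138.1 + 17723973.8 + 2653890.2 = 30111002.1.

30111002.1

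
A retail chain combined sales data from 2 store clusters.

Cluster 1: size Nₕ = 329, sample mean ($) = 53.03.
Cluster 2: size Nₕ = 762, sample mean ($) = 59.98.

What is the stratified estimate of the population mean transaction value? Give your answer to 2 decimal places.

57.88

N = 1091; weights Wₕ = Nₕ/N = (0.3016, 0.6984).
x̄_st = Σ Wₕ·x̄ₕ = 0.3016·53.03 + 0.6984·59.98 ≈ 57.8842...
→ 57.88.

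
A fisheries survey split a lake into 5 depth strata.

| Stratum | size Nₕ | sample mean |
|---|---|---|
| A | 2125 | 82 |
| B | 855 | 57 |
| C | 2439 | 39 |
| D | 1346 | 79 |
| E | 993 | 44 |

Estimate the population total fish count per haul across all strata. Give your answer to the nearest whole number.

A: 2125·82 = 174250
B: 855·57 = 48735
C: 2439·39 = 95121
D: 1346·79 = 106334
E: 993·44 = 43692
τ̂ = Σ Nₕx̄ₕ = 468132.

468132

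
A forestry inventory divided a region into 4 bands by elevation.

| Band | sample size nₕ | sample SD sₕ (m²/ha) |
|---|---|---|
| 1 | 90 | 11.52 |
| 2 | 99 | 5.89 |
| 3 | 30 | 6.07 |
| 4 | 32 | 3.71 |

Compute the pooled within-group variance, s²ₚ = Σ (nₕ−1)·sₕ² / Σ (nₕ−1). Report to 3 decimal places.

67.637

1: (90−1)·11.52² = 89·132.7104 = 11811.2256
2: (99−1)·5.89² = 98·34.6921 = 3399.8258
3: (30−1)·6.07² = 29·36.8449 = 1068.5021
4: (32−1)·3.71² = 31·13.7641 = 426.6871
Numerator = 16706.2406; denominator = Σ(nₕ−1) = 247.
s²ₚ = 16706.2406/247 = 67.63660... → 67.637.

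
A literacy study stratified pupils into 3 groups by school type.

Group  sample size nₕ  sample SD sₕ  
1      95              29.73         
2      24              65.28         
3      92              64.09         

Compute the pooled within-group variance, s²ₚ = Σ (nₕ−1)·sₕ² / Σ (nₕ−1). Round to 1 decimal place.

2667.7

1: (95−1)·29.73² = 94·883.8729 = 83084.0526
2: (24−1)·65.28² = 23·4261.4784 = 98014.0032
3: (92−1)·64.09² = 91·4107.5281 = 373785.0571
Numerator = 554883.1129; denominator = Σ(nₕ−1) = 208.
s²ₚ = 554883.1129/208 = 2667.707... → 2667.7.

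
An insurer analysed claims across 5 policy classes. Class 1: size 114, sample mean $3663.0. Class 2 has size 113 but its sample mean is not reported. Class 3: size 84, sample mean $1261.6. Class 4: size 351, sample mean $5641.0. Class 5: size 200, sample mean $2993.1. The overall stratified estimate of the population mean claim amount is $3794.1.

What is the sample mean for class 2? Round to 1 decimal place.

1489.8

Σ Nₕx̄ₕ = N·μ, so 113·x̄_2 = 862·3794.1 − (114·3663.0 + 84·1261.6 + 351·5641.0 + 200·2993.1).
= 3270514.2 − 3102167.4 = 168346.8.
x̄_2 = 168346.8 / 113 = 1489.795... → 1489.8.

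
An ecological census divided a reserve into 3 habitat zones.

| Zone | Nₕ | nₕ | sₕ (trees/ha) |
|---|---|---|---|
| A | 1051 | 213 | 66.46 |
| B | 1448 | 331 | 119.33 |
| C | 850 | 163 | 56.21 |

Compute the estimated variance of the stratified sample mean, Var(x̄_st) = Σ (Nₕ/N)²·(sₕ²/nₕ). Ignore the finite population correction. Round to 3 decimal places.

N = 3349; Wₕ = Nₕ/N.
zone A: (1051/3349)²·66.46²/213 = 2.042284
zone B: (1448/3349)²·119.33²/331 = 8.042260
zone C: (850/3349)²·56.21²/163 = 1.248668
Sum = 11.333213 → 11.333.

11.333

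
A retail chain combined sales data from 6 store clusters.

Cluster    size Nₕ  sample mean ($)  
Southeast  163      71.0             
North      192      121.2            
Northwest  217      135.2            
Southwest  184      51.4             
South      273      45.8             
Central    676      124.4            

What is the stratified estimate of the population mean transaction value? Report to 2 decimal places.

99.85

N = 1705; weights Wₕ = Nₕ/N = (0.0956, 0.1126, 0.1273, 0.1079, 0.1601, 0.3965).
x̄_st = Σ Wₕ·x̄ₕ = 0.0956·71.0 + 0.1126·121.2 + 0.1273·135.2 + 0.1079·51.4 + 0.1601·45.8 + 0.3965·124.4 ≈ 99.8459...
→ 99.85.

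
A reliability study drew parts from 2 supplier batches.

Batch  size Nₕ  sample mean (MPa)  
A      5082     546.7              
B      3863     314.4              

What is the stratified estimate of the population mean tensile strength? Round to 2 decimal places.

446.38

N = 5082 + 3863 = 8945.
Overall mean = Σ (Nₕ/N)·x̄ₕ — weight by population share, not a simple average.
Σ Nₕx̄ₕ = 5082·546.7 + 3863·314.4 = 2778329.4 + 1214527.2 = 3992856.6.
Divide by N: 3992856.6 / 8945 = 446.3786... → 446.38.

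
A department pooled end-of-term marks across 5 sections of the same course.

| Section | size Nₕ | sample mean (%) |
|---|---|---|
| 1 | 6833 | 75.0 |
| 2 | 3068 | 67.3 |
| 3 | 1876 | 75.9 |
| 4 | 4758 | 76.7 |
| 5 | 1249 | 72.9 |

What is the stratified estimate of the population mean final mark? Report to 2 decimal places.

74.07

N = 17784; weights Wₕ = Nₕ/N = (0.3842, 0.1725, 0.1055, 0.2675, 0.0702).
x̄_st = Σ Wₕ·x̄ₕ = 0.3842·75.0 + 0.1725·67.3 + 0.1055·75.9 + 0.2675·76.7 + 0.0702·72.9 ≈ 74.0739...
→ 74.07.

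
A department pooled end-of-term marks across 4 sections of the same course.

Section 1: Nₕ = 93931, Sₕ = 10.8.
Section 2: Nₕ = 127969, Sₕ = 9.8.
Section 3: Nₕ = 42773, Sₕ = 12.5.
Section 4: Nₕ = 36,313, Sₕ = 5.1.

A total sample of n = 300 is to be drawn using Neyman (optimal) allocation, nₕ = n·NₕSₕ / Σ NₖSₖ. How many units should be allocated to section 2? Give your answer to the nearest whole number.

126

1: NₕSₕ = 93931·10.8 = 1014454.8
2: NₕSₕ = 127969·9.8 = 1254096.2
3: NₕSₕ = 42773·12.5 = 534662.5
4: NₕSₕ = 36313·5.1 = 185196.3
Σ NₕSₕ = 2988409.8.
n_2 = 300·1254096.2/2988409.8 = 125.896... → 126.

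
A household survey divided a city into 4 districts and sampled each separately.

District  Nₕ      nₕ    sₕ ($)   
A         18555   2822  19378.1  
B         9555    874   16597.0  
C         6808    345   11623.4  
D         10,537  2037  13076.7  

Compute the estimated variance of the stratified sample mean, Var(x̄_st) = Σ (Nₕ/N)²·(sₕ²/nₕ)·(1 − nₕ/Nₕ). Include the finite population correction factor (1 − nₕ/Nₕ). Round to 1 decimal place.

43431.9

N = 45455. Term for each stratum: Wₕ²sₕ²/nₕ·(1−nₕ/Nₕ).
Var(x̄_st) = 18800.7231 + 12652.7486 + 8339.4546 + 3638.9650 = 43431.8913 → 43431.9.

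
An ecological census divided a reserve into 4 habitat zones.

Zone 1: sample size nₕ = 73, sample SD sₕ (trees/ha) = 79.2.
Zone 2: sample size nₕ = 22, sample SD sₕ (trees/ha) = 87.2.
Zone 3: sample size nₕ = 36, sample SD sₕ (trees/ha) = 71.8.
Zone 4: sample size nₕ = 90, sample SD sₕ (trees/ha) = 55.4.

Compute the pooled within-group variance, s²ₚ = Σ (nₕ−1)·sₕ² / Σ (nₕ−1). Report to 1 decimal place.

4907.4

1: (73−1)·79.2² = 72·6272.64 = 451630.08
2: (22−1)·87.2² = 21·7603.84 = 159680.64
3: (36−1)·71.8² = 35·5155.24 = 180433.4
4: (90−1)·55.4² = 89·3069.16 = 273155.24
Numerator = 1064899.36; denominator = Σ(nₕ−1) = 217.
s²ₚ = 1064899.36/217 = 4907.370... → 4907.4.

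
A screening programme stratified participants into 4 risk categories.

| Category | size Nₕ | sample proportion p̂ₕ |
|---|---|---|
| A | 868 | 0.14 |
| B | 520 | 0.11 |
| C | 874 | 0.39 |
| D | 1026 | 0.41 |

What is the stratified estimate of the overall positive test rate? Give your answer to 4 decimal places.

0.2860

Wₕ = Nₕ/N with N = 3288: 0.2640, 0.1582, 0.2658, 0.3120.
p̂_st = 0.2640·0.14 + 0.1582·0.11 + 0.2658·0.39 + 0.3120·0.41 ≈ 0.285961... → 0.2860.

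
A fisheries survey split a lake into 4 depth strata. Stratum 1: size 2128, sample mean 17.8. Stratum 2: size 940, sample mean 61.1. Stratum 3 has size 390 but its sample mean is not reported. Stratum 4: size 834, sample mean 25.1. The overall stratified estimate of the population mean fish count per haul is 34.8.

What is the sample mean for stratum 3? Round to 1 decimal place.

84.9

Σ Nₕx̄ₕ = N·μ, so 390·x̄_3 = 4292·34.8 − (2128·17.8 + 940·61.1 + 834·25.1).
= 149361.6 − 116245.8 = 33115.8.
x̄_3 = 33115.8 / 390 = 84.912... → 84.9.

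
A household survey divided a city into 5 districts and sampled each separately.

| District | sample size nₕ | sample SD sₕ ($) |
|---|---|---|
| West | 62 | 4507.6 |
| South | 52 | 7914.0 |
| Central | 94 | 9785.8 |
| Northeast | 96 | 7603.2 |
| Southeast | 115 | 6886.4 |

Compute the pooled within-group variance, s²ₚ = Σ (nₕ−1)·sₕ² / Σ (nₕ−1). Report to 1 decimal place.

58544612.2

Degrees of freedom: 61 + 51 + 93 + 95 + 114 = 414.
Σ(nₕ−1)sₕ² = 61·20318457.76 + 51·62631396 + 93·95761881.64 + 95·57808650.24 + 114·47422504.96 = 24237469450.12.
s²ₚ = 24237469450.12 / 414 = 58544612.198... → 58544612.2.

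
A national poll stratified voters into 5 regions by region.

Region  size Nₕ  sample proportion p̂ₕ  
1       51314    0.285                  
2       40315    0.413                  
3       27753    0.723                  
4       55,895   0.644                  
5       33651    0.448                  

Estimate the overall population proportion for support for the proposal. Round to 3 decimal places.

N = 51314 + 40315 + 27753 + 55895 + 33651 = 208928.
Overall proportion = Σ (Nₕ/N)·p̂ₕ.
Σ Nₕp̂ₕ = 14624.49 + 16650.095 + 20065.419 + 35996.38 + 15075.648 = 102412.032.
102412.032 / 208928 = 0.49018... → 0.490.

0.490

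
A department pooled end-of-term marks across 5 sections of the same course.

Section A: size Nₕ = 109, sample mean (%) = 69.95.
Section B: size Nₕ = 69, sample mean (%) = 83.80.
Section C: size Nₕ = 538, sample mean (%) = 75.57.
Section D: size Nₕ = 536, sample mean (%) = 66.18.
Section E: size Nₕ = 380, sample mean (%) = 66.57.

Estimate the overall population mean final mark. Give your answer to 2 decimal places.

70.36

x̄_st = (Σ Nₕx̄ₕ) / (Σ Nₕ) = (109·69.95 + 69·83.80 + 538·75.57 + 536·66.18 + 380·66.57) / 1632
= 114832.49 / 1632 = 70.3630... → 70.36.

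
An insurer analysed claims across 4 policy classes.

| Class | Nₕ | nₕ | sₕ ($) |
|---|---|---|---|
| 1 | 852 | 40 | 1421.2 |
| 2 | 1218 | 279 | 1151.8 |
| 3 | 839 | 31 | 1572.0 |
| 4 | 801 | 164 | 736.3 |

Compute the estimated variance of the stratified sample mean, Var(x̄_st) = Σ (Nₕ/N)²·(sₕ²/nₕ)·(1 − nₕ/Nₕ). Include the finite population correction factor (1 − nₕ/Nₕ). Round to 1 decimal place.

N = 3710. Term for each stratum: Wₕ²sₕ²/nₕ·(1−nₕ/Nₕ).
Var(x̄_st) = 2538.0385 + 395.1073 + 3926.1681 + 122.5434 = 6981.8573 → 6981.9.

6981.9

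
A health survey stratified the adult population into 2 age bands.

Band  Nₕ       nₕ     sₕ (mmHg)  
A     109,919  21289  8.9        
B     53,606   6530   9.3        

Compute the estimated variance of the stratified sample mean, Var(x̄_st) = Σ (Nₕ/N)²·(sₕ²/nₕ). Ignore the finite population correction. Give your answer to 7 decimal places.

N = 163525; Wₕ = Nₕ/N.
band A: (109919/163525)²·8.9²/21289 = 0.0016811326
band B: (53606/163525)²·9.3²/6530 = 0.0014233484
Sum = 0.0031044810 → 0.0031045.

0.0031045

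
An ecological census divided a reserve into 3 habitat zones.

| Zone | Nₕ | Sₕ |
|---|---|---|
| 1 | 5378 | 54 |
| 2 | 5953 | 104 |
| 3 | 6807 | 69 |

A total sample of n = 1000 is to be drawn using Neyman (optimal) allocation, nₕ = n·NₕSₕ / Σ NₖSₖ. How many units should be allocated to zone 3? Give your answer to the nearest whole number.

341

1: NₕSₕ = 5378·54 = 290412
2: NₕSₕ = 5953·104 = 619112
3: NₕSₕ = 6807·69 = 469683
Σ NₕSₕ = 1379207.
n_3 = 1000·469683/1379207 = 340.546... → 341.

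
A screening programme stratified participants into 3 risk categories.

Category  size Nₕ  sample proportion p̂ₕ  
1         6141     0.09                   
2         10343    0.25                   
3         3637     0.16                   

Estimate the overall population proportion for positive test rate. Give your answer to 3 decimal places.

0.185

N = 6141 + 10343 + 3637 = 20121.
Overall proportion = Σ (Nₕ/N)·p̂ₕ.
Σ Nₕp̂ₕ = 552.69 + 2585.75 + 581.92 = 3720.36.
3720.36 / 20121 = 0.18490... → 0.185.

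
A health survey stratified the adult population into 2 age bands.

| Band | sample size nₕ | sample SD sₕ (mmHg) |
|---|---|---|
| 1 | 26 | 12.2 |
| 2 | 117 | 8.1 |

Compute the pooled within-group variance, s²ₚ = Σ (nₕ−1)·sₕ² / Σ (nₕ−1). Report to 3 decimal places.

Degrees of freedom: 25 + 116 = 141.
Σ(nₕ−1)sₕ² = 25·148.84 + 116·65.61 = 11331.76.
s²ₚ = 11331.76 / 141 = 80.36709... → 80.367.

80.367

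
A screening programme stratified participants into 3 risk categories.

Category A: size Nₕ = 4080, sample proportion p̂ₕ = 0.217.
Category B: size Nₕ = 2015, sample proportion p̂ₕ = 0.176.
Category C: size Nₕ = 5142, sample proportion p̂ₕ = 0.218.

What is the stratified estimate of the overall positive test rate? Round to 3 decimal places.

N = 4080 + 2015 + 5142 = 11237.
Overall proportion = Σ (Nₕ/N)·p̂ₕ.
Σ Nₕp̂ₕ = 885.36 + 354.64 + 1120.956 = 2360.956.
2360.956 / 11237 = 0.21011... → 0.210.

0.210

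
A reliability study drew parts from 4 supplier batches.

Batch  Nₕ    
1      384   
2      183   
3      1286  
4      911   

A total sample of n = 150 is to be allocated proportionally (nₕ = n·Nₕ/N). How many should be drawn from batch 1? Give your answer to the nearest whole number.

21

Share of batch 1 = 384/2764 = 0.13893.
Allocate 150 × 0.13893 = 20.839... → 21.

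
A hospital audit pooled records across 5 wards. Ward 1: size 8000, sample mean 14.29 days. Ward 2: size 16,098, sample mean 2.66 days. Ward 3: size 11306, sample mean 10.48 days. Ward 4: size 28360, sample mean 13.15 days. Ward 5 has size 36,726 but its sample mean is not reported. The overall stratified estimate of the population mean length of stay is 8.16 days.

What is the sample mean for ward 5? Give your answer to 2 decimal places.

N = 8000 + 16098 + 11306 + 28360 + 36726 = 100490.
Overall total = μ·N = 8.16·100490 = 819998.4.
Subtract the known strata: 8000·14.29 + 16098·2.66 + 11306·10.48 + 28360·13.15 = 648561.56.
Remaining total for ward 5: 819998.4 − 648561.56 = 171436.84.
Divide by its size: 171436.84 / 36726 = 4.6680... → 4.67.

4.67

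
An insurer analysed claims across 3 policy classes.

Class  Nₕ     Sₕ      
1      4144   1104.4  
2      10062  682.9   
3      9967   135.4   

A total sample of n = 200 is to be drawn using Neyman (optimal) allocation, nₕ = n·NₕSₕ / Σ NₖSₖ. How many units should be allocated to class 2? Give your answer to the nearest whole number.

Σ NₕSₕ = 4144·1104.4 + 10062·682.9 + 9967·135.4 = 12797505.2.
Share for 2: 6871339.8/12797505.2 = 0.53693.
n_2 = 200 × 0.53693 = 107.386... → 107.

107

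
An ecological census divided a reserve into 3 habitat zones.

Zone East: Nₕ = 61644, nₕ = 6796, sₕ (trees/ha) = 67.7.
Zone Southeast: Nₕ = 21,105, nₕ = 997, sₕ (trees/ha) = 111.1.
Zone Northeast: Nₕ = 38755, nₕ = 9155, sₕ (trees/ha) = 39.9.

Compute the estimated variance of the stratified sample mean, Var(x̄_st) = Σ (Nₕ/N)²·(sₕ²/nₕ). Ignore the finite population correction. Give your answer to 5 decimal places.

N = 121504; Wₕ = Nₕ/N.
zone East: (61644/121504)²·67.7²/6796 = 0.17358989
zone Southeast: (21105/121504)²·111.1²/997 = 0.37352745
zone Northeast: (38755/121504)²·39.9²/9155 = 0.01769138
Sum = 0.56480873 → 0.56481.

0.56481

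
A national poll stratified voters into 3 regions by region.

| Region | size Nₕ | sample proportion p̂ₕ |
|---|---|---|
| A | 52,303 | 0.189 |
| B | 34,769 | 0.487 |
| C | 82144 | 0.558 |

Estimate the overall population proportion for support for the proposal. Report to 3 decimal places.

N = 52303 + 34769 + 82144 = 169216.
Overall proportion = Σ (Nₕ/N)·p̂ₕ.
Σ Nₕp̂ₕ = 9885.267 + 16932.503 + 45836.352 = 72654.122.
72654.122 / 169216 = 0.42936... → 0.429.

0.429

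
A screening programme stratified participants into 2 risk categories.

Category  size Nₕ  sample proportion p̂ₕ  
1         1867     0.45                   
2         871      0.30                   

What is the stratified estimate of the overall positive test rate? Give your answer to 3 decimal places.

Wₕ = Nₕ/N with N = 2738: 0.6819, 0.3181.
p̂_st = 0.6819·0.45 + 0.3181·0.30 ≈ 0.40228... → 0.402.

0.402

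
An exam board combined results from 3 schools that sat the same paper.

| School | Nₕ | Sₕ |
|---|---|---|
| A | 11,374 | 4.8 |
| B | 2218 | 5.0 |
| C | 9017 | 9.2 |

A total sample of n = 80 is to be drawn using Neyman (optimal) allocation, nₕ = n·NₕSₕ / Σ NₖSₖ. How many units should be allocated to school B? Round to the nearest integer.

6

A: NₕSₕ = 11374·4.8 = 54595.2
B: NₕSₕ = 2218·5.0 = 11090
C: NₕSₕ = 9017·9.2 = 82956.4
Σ NₕSₕ = 148641.6.
n_B = 80·11090/148641.6 = 5.969... → 6.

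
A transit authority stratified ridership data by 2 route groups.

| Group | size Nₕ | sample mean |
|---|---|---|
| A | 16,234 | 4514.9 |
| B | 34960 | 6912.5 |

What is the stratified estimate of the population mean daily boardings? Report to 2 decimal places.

N = 51194; weights Wₕ = Nₕ/N = (0.3171, 0.6829).
x̄_st = Σ Wₕ·x̄ₕ = 0.3171·4514.9 + 0.6829·6912.5 ≈ 6152.2031...
→ 6152.20.

6152.20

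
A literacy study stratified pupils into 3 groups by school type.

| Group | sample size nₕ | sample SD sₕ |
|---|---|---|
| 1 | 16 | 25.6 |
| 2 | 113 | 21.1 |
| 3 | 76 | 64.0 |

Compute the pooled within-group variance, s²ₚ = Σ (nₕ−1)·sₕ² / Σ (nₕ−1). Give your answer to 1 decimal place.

1: (16−1)·25.6² = 15·655.36 = 9830.4
2: (113−1)·21.1² = 112·445.21 = 49863.52
3: (76−1)·64.0² = 75·4096 = 307200
Numerator = 366893.92; denominator = Σ(nₕ−1) = 202.
s²ₚ = 366893.92/202 = 1816.307... → 1816.3.

1816.3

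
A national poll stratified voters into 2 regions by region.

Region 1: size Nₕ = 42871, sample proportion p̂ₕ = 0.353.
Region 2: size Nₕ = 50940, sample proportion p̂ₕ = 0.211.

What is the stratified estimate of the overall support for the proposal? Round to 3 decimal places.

N = 42871 + 50940 = 93811.
Overall proportion = Σ (Nₕ/N)·p̂ₕ.
Σ Nₕp̂ₕ = 15133.463 + 10748.34 = 25881.803.
25881.803 / 93811 = 0.27589... → 0.276.

0.276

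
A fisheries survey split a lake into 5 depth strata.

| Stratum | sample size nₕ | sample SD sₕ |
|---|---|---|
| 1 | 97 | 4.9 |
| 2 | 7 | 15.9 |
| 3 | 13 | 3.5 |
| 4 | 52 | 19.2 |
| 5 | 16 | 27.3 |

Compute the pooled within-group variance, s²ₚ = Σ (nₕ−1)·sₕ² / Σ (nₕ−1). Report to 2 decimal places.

Degrees of freedom: 96 + 6 + 12 + 51 + 15 = 180.
Σ(nₕ−1)sₕ² = 96·24.01 + 6·252.81 + 12·12.25 + 51·368.64 + 15·745.29 = 33948.81.
s²ₚ = 33948.81 / 180 = 188.6045 → 188.60.

188.60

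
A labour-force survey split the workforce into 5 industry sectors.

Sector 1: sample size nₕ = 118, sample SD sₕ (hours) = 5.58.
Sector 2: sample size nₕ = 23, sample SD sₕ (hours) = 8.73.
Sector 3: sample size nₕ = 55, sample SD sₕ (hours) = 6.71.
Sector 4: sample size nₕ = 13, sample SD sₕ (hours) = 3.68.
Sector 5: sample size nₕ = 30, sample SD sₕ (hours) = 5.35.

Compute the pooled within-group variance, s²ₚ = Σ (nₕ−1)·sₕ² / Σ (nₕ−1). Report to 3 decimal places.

Degrees of freedom: 117 + 22 + 54 + 12 + 29 = 234.
Σ(nₕ−1)sₕ² = 117·31.1364 + 22·76.2129 + 54·45.0241 + 12·13.5424 + 29·28.6225 = 8743.5053.
s²ₚ = 8743.5053 / 234 = 37.36541... → 37.365.

37.365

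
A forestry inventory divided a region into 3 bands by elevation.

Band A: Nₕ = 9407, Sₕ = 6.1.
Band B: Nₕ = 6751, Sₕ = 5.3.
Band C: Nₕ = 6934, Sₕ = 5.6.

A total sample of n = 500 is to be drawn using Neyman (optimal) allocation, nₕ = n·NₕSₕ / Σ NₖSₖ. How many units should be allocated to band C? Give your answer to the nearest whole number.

Σ NₕSₕ = 9407·6.1 + 6751·5.3 + 6934·5.6 = 131993.4.
Share for C: 38830.4/131993.4 = 0.29418.
n_C = 500 × 0.29418 = 147.092... → 147.

147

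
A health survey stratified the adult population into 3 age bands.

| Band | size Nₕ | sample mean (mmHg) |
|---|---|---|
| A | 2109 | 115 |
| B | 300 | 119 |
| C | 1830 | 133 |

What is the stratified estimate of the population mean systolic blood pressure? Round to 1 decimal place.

123.1

N = 4239; weights Wₕ = Nₕ/N = (0.4975, 0.0708, 0.4317).
x̄_st = Σ Wₕ·x̄ₕ = 0.4975·115 + 0.0708·119 + 0.4317·133 ≈ 123.054...
→ 123.1.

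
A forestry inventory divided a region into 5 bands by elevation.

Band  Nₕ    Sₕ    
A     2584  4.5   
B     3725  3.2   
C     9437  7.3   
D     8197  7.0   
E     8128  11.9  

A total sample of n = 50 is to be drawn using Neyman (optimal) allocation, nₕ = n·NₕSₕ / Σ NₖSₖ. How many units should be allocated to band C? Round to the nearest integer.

A: NₕSₕ = 2584·4.5 = 11628
B: NₕSₕ = 3725·3.2 = 11920
C: NₕSₕ = 9437·7.3 = 68890.1
D: NₕSₕ = 8197·7.0 = 57379
E: NₕSₕ = 8128·11.9 = 96723.2
Σ NₕSₕ = 246540.3.
n_C = 50·68890.1/246540.3 = 13.971... → 14.

14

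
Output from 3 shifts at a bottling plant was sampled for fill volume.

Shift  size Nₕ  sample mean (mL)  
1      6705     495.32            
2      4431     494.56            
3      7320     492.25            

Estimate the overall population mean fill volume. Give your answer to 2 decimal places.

N = 6705 + 4431 + 7320 = 18456.
Weight each subgroup mean by Nₕ/N and sum.
Σ Nₕx̄ₕ = 6705·495.32 + 4431·494.56 + 7320·492.25 = 3321120.6 + 2191395.36 + 3603270 = 9115785.96.
Divide by N: 9115785.96 / 18456 = 493.9199... → 493.92.

493.92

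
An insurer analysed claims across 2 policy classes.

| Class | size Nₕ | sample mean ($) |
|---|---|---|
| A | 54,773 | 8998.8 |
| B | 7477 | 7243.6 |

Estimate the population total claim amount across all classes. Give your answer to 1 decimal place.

547051669.6

Estimate total by summing Nₕ·x̄ₕ over strata.
54773·8998.8 + 7477·7243.6 = 492891272.4 + 54160397.2 = 547051669.6.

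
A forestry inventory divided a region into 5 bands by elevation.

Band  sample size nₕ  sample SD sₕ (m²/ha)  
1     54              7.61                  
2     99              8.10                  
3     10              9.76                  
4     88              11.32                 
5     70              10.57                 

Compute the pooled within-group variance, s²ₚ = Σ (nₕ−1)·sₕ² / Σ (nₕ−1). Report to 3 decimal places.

92.449

1: (54−1)·7.61² = 53·57.9121 = 3069.3413
2: (99−1)·8.10² = 98·65.61 = 6429.78
3: (10−1)·9.76² = 9·95.2576 = 857.3184
4: (88−1)·11.32² = 87·128.1424 = 11148.3888
5: (70−1)·10.57² = 69·111.7249 = 7709.0181
Numerator = 29213.8466; denominator = Σ(nₕ−1) = 316.
s²ₚ = 29213.8466/316 = 92.44888... → 92.449.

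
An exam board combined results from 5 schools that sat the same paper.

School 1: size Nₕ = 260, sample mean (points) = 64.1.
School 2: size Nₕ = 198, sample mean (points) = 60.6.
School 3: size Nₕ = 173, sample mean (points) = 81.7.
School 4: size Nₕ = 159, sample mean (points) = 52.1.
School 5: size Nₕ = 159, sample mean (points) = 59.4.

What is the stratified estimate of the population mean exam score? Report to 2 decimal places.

N = 949; weights Wₕ = Nₕ/N = (0.2740, 0.2086, 0.1823, 0.1675, 0.1675).
x̄_st = Σ Wₕ·x̄ₕ = 0.2740·64.1 + 0.2086·60.6 + 0.1823·81.7 + 0.1675·52.1 + 0.1675·59.4 ≈ 63.7802...
→ 63.78.

63.78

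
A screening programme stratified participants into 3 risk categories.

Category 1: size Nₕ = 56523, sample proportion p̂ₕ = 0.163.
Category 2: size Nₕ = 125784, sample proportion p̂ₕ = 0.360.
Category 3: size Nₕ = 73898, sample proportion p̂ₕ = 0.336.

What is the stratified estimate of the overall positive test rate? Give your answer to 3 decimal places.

0.310

N = 56523 + 125784 + 73898 = 256205.
Overall proportion = Σ (Nₕ/N)·p̂ₕ.
Σ Nₕp̂ₕ = 9213.249 + 45282.24 + 24829.728 = 79325.217.
79325.217 / 256205 = 0.30962... → 0.310.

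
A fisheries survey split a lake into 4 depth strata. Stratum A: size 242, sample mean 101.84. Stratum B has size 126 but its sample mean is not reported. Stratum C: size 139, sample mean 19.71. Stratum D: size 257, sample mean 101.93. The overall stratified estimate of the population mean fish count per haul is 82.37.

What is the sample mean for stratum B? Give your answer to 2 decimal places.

74.20

Σ Nₕx̄ₕ = N·μ, so 126·x̄_B = 764·82.37 − (242·101.84 + 139·19.71 + 257·101.93).
= 62930.68 − 53580.98 = 9349.7.
x̄_B = 9349.7 / 126 = 74.2040... → 74.20.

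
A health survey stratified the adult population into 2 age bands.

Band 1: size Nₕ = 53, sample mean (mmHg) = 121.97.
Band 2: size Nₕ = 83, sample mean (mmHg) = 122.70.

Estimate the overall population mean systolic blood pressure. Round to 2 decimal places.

N = 53 + 83 = 136.
Overall mean = Σ (Nₕ/N)·x̄ₕ — weight by population share, not a simple average.
Σ Nₕx̄ₕ = 53·121.97 + 83·122.70 = 6464.41 + 10184.1 = 16648.51.
Divide by N: 16648.51 / 136 = 122.4155... → 122.42.

122.42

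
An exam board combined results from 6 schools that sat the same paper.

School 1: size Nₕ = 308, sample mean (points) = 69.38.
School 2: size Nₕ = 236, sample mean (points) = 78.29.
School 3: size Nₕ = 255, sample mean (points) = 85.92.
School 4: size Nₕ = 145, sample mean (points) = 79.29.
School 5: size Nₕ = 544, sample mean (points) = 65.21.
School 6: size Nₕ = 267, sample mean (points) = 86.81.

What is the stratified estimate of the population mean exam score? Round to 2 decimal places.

75.16

x̄_st = (Σ Nₕx̄ₕ) / (Σ Nₕ) = (308·69.38 + 236·78.29 + 255·85.92 + 145·79.29 + 544·65.21 + 267·86.81) / 1755
= 131904.64 / 1755 = 75.1593... → 75.16.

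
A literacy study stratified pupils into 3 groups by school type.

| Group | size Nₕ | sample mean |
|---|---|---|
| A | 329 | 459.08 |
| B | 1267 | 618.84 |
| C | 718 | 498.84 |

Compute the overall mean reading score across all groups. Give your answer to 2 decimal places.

N = 329 + 1267 + 718 = 2314.
The stratified mean weights each stratum mean by its population share Nₕ/N.
Σ Nₕx̄ₕ = 329·459.08 + 1267·618.84 + 718·498.84 = 151037.32 + 784070.28 + 358167.12 = 1293274.72.
Divide by N: 1293274.72 / 2314 = 558.8914... → 558.89.

558.89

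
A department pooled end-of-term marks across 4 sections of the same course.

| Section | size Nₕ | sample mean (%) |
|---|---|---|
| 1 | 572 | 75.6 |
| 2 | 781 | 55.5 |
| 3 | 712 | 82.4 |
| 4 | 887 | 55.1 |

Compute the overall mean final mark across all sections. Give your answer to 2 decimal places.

x̄_st = (Σ Nₕx̄ₕ) / (Σ Nₕ) = (572·75.6 + 781·55.5 + 712·82.4 + 887·55.1) / 2952
= 194131.2 / 2952 = 65.7626... → 65.76.

65.76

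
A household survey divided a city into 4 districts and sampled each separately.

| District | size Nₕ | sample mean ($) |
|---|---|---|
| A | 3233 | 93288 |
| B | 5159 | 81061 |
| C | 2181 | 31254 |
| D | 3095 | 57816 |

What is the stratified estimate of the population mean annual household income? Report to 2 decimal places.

x̄_st = (Σ Nₕx̄ₕ) / (Σ Nₕ) = (3233·93288 + 5159·81061 + 2181·31254 + 3095·57816) / 13668
= 966899297 / 13668 = 70741.8274... → 70741.83.

70741.83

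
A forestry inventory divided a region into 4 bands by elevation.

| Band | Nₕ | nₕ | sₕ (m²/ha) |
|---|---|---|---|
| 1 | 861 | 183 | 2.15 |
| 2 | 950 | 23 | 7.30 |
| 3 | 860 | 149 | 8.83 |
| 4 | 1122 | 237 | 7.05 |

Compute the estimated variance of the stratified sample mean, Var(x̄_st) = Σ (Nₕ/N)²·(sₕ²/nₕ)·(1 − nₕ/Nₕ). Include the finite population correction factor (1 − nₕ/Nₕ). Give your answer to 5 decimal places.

0.17957

N = 3793; Wₕ = Nₕ/N.
band 1: (861/3793)²·2.15²/183·(1 − 183/861) = 0.00102493
band 2: (950/3793)²·7.30²/23·(1 − 23/950) = 0.14182590
band 3: (860/3793)²·8.83²/149·(1 − 149/860) = 0.02224014
band 4: (1122/3793)²·7.05²/237·(1 − 237/1122) = 0.01447439
Sum = 0.17956536 → 0.17957.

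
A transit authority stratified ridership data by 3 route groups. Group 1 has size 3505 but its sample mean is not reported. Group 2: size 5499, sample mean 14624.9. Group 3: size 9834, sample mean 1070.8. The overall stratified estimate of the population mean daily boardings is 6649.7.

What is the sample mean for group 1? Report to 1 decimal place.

9790.2

N = 3505 + 5499 + 9834 = 18838.
Overall total = μ·N = 6649.7·18838 = 125267048.6.
Subtract the known strata: 5499·14624.9 + 9834·1070.8 = 90952572.3.
Remaining total for group 1: 125267048.6 − 90952572.3 = 34314476.3.
Divide by its size: 34314476.3 / 3505 = 9790.150... → 9790.2.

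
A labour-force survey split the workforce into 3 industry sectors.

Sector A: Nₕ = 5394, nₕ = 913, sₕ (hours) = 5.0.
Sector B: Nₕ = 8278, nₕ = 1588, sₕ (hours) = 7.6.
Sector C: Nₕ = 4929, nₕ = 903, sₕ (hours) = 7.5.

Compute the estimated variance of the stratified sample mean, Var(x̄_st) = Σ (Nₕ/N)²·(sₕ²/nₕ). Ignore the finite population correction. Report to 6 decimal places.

N = 18601; Wₕ = Nₕ/N.
sector A: (5394/18601)²·5.0²/913 = 0.002302600
sector B: (8278/18601)²·7.6²/1588 = 0.007203689
sector C: (4929/18601)²·7.5²/903 = 0.004374011
Sum = 0.013880300 → 0.013880.

0.013880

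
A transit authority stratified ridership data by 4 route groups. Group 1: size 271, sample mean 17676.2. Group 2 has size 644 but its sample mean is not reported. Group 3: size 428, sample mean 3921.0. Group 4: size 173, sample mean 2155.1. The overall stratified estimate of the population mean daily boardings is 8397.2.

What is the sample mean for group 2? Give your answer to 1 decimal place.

9144.2

N = 271 + 644 + 428 + 173 = 1516.
Overall total = μ·N = 8397.2·1516 = 12730155.2.
Subtract the known strata: 271·17676.2 + 428·3921.0 + 173·2155.1 = 6841270.5.
Remaining total for group 2: 12730155.2 − 6841270.5 = 5888884.7.
Divide by its size: 5888884.7 / 644 = 9144.231... → 9144.2.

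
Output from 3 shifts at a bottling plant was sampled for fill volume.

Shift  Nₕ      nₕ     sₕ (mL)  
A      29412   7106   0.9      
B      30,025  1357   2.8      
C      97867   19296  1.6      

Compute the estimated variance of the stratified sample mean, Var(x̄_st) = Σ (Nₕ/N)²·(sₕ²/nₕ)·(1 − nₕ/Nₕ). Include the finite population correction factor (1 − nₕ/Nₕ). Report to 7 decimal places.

0.0002452

N = 157304; Wₕ = Nₕ/N.
shift A: (29412/157304)²·0.9²/7106·(1 − 7106/29412) = 0.0000030222
shift B: (30025/157304)²·2.8²/1357·(1 − 1357/30025) = 0.0002009727
shift C: (97867/157304)²·1.6²/19296·(1 − 19296/97867) = 0.0000412279
Sum = 0.0002452229 → 0.0002452.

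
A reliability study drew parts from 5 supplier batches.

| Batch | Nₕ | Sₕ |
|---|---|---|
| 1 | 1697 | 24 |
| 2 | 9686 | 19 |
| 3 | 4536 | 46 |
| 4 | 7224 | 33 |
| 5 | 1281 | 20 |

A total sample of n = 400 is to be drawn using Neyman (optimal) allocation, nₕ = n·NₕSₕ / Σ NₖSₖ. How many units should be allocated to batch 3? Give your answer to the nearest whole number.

Σ NₕSₕ = 1697·24 + 9686·19 + 4536·46 + 7224·33 + 1281·20 = 697430.
Share for 3: 208656/697430 = 0.29918.
n_3 = 400 × 0.29918 = 119.671... → 120.

120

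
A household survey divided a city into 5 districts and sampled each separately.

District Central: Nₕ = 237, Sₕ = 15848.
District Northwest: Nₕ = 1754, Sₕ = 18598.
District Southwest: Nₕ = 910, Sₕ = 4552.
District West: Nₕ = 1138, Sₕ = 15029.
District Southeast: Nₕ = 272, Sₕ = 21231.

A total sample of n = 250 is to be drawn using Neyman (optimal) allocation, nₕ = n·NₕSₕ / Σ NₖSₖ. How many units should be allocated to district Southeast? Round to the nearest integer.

Central: NₕSₕ = 237·15848 = 3755976
Northwest: NₕSₕ = 1754·18598 = 32620892
Southwest: NₕSₕ = 910·4552 = 4142320
West: NₕSₕ = 1138·15029 = 17103002
Southeast: NₕSₕ = 272·21231 = 5774832
Σ NₕSₕ = 63397022.
n_Southeast = 250·5774832/63397022 = 22.772... → 23.

23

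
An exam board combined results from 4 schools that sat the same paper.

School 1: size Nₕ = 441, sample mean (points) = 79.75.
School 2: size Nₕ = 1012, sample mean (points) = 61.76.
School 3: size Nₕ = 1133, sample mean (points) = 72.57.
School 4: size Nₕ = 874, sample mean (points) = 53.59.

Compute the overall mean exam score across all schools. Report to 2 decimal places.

65.53

x̄_st = (Σ Nₕx̄ₕ) / (Σ Nₕ) = (441·79.75 + 1012·61.76 + 1133·72.57 + 874·53.59) / 3460
= 226730.34 / 3460 = 65.529 → 65.53.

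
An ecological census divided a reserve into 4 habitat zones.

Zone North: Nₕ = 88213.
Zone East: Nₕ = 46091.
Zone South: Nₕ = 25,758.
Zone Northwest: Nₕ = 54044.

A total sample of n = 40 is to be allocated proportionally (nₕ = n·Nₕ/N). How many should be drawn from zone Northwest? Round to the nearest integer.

10

Share of zone Northwest = 54044/214106 = 0.25242.
Allocate 40 × 0.25242 = 10.097... → 10.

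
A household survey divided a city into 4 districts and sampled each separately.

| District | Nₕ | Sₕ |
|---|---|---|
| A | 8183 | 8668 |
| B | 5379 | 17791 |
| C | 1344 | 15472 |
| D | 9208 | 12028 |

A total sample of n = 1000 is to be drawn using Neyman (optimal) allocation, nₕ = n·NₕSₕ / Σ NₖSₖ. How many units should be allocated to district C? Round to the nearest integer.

A: NₕSₕ = 8183·8668 = 70930244
B: NₕSₕ = 5379·17791 = 95697789
C: NₕSₕ = 1344·15472 = 20794368
D: NₕSₕ = 9208·12028 = 110753824
Σ NₕSₕ = 298176225.
n_C = 1000·20794368/298176225 = 69.739... → 70.

70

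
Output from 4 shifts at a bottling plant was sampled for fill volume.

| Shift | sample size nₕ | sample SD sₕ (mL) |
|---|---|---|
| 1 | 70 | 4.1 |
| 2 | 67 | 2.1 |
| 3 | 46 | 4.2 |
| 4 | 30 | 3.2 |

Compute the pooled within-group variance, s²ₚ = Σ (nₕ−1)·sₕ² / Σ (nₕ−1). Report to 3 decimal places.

12.161

1: (70−1)·4.1² = 69·16.81 = 1159.89
2: (67−1)·2.1² = 66·4.41 = 291.06
3: (46−1)·4.2² = 45·17.64 = 793.8
4: (30−1)·3.2² = 29·10.24 = 296.96
Numerator = 2541.71; denominator = Σ(nₕ−1) = 209.
s²ₚ = 2541.71/209 = 12.16129... → 12.161.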